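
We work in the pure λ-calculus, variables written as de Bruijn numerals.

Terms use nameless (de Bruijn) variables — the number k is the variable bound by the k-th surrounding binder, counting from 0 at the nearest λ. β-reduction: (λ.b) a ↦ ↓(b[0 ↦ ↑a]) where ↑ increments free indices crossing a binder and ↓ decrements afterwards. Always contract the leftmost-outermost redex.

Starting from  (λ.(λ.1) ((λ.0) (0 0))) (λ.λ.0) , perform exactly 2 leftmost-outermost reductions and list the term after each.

  start: (λ.(λ.1) ((λ.0) (0 0))) (λ.λ.0)
  step 1: (λ.λ.λ.0) ((λ.0) ((λ.λ.0) (λ.λ.0)))
  step 2: λ.λ.0

Answer: after 2 steps: λ.λ.0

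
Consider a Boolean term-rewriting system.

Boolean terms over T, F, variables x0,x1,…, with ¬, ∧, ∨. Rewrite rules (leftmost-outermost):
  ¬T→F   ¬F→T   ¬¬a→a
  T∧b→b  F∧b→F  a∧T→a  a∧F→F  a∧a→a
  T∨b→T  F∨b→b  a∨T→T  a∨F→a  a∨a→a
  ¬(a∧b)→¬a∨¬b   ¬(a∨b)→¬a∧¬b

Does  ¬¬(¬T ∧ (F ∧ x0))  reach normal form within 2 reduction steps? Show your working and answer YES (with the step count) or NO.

Answer: NO — after 2 steps the term is F ∧ (F ∧ x0), not yet normal

Working:
  start: ¬¬(¬T ∧ (F ∧ x0))
  [1] ¬T ∧ (F ∧ x0)
  [2] F ∧ (F ∧ x0)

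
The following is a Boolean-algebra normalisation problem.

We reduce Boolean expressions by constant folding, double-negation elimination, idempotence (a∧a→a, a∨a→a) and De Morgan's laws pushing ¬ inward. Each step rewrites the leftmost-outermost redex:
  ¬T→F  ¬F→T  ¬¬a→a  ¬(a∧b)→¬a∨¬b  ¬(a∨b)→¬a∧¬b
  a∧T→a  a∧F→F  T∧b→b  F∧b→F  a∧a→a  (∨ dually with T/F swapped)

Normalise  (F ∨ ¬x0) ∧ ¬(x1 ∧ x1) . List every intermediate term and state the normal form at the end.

  start: (F ∨ ¬x0) ∧ ¬(x1 ∧ x1)
  step 1: ¬x0 ∧ ¬(x1 ∧ x1)
  step 2: ¬x0 ∧ (¬x1 ∨ ¬x1)
  step 3: ¬x0 ∧ ¬x1

Answer: normal form = ¬x0 ∧ ¬x1  (in 3 steps)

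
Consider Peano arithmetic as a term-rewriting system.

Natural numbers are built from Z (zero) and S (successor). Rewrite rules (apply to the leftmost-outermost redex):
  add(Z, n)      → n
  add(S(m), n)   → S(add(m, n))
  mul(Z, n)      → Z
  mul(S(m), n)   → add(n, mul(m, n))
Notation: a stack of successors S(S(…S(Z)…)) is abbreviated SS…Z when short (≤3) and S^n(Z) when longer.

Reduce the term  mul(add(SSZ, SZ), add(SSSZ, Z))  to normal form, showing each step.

  start: mul(add(SSZ, SZ), add(SSSZ, Z))
  step 1: mul(S(add(SZ, SZ)), add(SSSZ, Z))
  step 2: add(add(SSSZ, Z), mul(add(SZ, SZ), add(SSSZ, Z)))
  step 3: add(S(add(SSZ, Z)), mul(add(SZ, SZ), add(SSSZ, Z)))
  step 4: S(add(add(SSZ, Z), mul(add(SZ, SZ), add(SSSZ, Z))))
  step 5: S(add(S(add(SZ, Z)), mul(add(SZ, SZ), add(SSSZ, Z))))
  step 6: S(S(add(add(SZ, Z), mul(add(SZ, SZ), add(SSSZ, Z)))))
  step 7: S(S(add(S(add(Z, Z)), mul(add(SZ, SZ), add(SSSZ, Z)))))
  step 8: S(S(S(add(add(Z, Z), mul(add(SZ, SZ), add(SSSZ, Z))))))
  step 9: S(S(S(add(Z, mul(add(SZ, SZ), add(SSSZ, Z))))))
  step 10: S(S(S(mul(add(SZ, SZ), add(SSSZ, Z)))))
  step 11: S(S(S(mul(S(add(Z, SZ)), add(SSSZ, Z)))))
  step 12: S(S(S(add(add(SSSZ, Z), mul(add(Z, SZ), add(SSSZ, Z))))))
  step 13: S(S(S(add(S(add(SSZ, Z)), mul(add(Z, SZ), add(SSSZ, Z))))))
  step 14: S(S(S(S(add(add(SSZ, Z), mul(add(Z, SZ), add(SSSZ, Z)))))))
  step 15: S(S(S(S(add(S(add(SZ, Z)), mul(add(Z, SZ), add(SSSZ, Z)))))))
  step 16: S(S(S(S(S(add(add(SZ, Z), mul(add(Z, SZ), add(SSSZ, Z))))))))
  step 17: S(S(S(S(S(add(S(add(Z, Z)), mul(add(Z, SZ), add(SSSZ, Z))))))))
  step 18: S(S(S(S(S(S(add(add(Z, Z), mul(add(Z, SZ), add(SSSZ, Z)))))))))
  step 19: S(S(S(S(S(S(add(Z, mul(add(Z, SZ), add(SSSZ, Z)))))))))
  step 20: S(S(S(S(S(S(mul(add(Z, SZ), add(SSSZ, Z))))))))
  step 21: S(S(S(S(S(S(mul(SZ, add(SSSZ, Z))))))))
  step 22: S(S(S(S(S(S(add(add(SSSZ, Z), mul(Z, add(SSSZ, Z)))))))))
  step 23: S(S(S(S(S(S(add(S(add(SSZ, Z)), mul(Z, add(SSSZ, Z)))))))))
  step 24: S(S(S(S(S(S(S(add(add(SSZ, Z), mul(Z, add(SSSZ, Z))))))))))
  step 25: S(S(S(S(S(S(S(add(S(add(SZ, Z)), mul(Z, add(SSSZ, Z))))))))))
  step 26: S(S(S(S(S(S(S(S(add(add(SZ, Z), mul(Z, add(SSSZ, Z)))))))))))
  step 27: S(S(S(S(S(S(S(S(add(S(add(Z, Z)), mul(Z, add(SSSZ, Z)))))))))))
  step 28: S(S(S(S(S(S(S(S(S(add(add(Z, Z), mul(Z, add(SSSZ, Z))))))))))))
  step 29: S(S(S(S(S(S(S(S(S(add(Z, mul(Z, add(SSSZ, Z))))))))))))
  step 30: S(S(S(S(S(S(S(S(S(mul(Z, add(SSSZ, Z)))))))))))
  step 31: S^9(Z)

Answer: normal form = S^9(Z)  (in 31 steps)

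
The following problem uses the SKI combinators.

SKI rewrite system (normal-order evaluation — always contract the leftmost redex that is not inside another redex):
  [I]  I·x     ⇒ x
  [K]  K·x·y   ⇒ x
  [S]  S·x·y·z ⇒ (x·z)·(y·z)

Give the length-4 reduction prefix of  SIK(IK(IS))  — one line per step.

Answer: after 4 steps: IS

Working:
  start: SIK(IK(IS))
  [1] I(IK(IS))(K(IK(IS)))
  [2] IK(IS)(K(IK(IS)))
  [3] K(IS)(K(IK(IS)))
  [4] IS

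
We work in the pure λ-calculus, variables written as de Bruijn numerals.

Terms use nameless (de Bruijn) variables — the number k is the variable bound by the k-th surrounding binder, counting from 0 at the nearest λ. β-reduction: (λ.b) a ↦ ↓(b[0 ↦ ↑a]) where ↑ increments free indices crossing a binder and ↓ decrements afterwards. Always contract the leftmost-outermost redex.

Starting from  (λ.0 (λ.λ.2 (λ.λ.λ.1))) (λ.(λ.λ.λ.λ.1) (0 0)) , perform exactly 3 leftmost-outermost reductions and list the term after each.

Answer: after 3 steps: λ.λ.λ.1

Derivation:
  start: (λ.0 (λ.λ.2 (λ.λ.λ.1))) (λ.(λ.λ.λ.λ.1) (0 0))
  →1  (λ.(λ.λ.λ.λ.1) (0 0)) (λ.λ.(λ.(λ.λ.λ.λ.1) (0 0)) (λ.λ.λ.1))
  →2  (λ.λ.λ.λ.1) ((λ.λ.(λ.(λ.λ.λ.λ.1) (0 0)) (λ.λ.λ.1)) (λ.λ.(λ.(λ.λ.λ.λ.1) (0 0)) (λ.λ.λ.1)))
  →3  λ.λ.λ.1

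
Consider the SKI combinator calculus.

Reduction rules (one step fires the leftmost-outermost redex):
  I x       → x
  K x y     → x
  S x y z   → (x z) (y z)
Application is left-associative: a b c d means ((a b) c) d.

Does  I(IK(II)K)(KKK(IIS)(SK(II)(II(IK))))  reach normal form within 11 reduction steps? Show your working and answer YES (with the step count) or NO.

Answer: YES — reaches normal form S in 9 ≤ 11 steps

Derivation:
  start: I(IK(II)K)(KKK(IIS)(SK(II)(II(IK))))
  →1  IK(II)K(KKK(IIS)(SK(II)(II(IK))))
  →2  K(II)K(KKK(IIS)(SK(II)(II(IK))))
  →3  II(KKK(IIS)(SK(II)(II(IK))))
  →4  I(KKK(IIS)(SK(II)(II(IK))))
  →5  KKK(IIS)(SK(II)(II(IK)))
  →6  K(IIS)(SK(II)(II(IK)))
  →7  IIS
  →8  IS
  →9  S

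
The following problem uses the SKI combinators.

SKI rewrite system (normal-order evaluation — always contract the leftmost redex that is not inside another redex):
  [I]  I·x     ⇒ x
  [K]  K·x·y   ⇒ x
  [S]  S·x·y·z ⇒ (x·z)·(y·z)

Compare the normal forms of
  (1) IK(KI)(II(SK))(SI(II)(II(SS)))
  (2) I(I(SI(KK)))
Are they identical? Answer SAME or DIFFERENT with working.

Answer: DIFFERENT — A ⇓ I, B ⇓ SI(KK)

Working:
Term A:
  start: IK(KI)(II(SK))(SI(II)(II(SS)))
  [1] K(KI)(II(SK))(SI(II)(II(SS)))
  [2] KI(SI(II)(II(SS)))
  [3] I

Term B:
  start: I(I(SI(KK)))
  [1] I(SI(KK))
  [2] SI(KK)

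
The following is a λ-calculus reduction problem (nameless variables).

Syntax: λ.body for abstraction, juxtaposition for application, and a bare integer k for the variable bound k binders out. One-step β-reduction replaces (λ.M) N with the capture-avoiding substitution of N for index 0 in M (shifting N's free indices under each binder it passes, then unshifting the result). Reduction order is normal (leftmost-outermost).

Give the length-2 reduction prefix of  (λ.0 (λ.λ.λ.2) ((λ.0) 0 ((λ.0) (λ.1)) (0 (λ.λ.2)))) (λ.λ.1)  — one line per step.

Answer: after 2 steps: (λ.λ.λ.λ.2) ((λ.0) (λ.λ.1) ((λ.0) (λ.λ.λ.1)) ((λ.λ.1) (λ.λ.λ.λ.1)))

Reduction:
  start: (λ.0 (λ.λ.λ.2) ((λ.0) 0 ((λ.0) (λ.1)) (0 (λ.λ.2)))) (λ.λ.1)
  [1] (λ.λ.1) (λ.λ.λ.2) ((λ.0) (λ.λ.1) ((λ.0) (λ.λ.λ.1)) ((λ.λ.1) (λ.λ.λ.λ.1)))
  [2] (λ.λ.λ.λ.2) ((λ.0) (λ.λ.1) ((λ.0) (λ.λ.λ.1)) ((λ.λ.1) (λ.λ.λ.λ.1)))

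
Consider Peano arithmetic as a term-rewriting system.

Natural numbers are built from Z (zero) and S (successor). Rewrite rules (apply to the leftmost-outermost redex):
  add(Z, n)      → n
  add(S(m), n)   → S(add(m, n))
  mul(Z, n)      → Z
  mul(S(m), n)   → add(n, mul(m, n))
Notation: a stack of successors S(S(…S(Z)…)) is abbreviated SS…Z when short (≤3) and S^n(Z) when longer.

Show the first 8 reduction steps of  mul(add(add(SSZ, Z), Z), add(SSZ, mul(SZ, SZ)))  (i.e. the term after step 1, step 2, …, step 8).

Answer: after 8 steps: S(S(add(mul(SZ, SZ), mul(add(add(SZ, Z), Z), add(SSZ, mul(SZ, SZ))))))

Reduction:
  start: mul(add(add(SSZ, Z), Z), add(SSZ, mul(SZ, SZ)))
  →1  mul(add(S(add(SZ, Z)), Z), add(SSZ, mul(SZ, SZ)))
  →2  mul(S(add(add(SZ, Z), Z)), add(SSZ, mul(SZ, SZ)))
  →3  add(add(SSZ, mul(SZ, SZ)), mul(add(add(SZ, Z), Z), add(SSZ, mul(SZ, SZ))))
  →4  add(S(add(SZ, mul(SZ, SZ))), mul(add(add(SZ, Z), Z), add(SSZ, mul(SZ, SZ))))
  →5  S(add(add(SZ, mul(SZ, SZ)), mul(add(add(SZ, Z), Z), add(SSZ, mul(SZ, SZ)))))
  →6  S(add(S(add(Z, mul(SZ, SZ))), mul(add(add(SZ, Z), Z), add(SSZ, mul(SZ, SZ)))))
  →7  S(S(add(add(Z, mul(SZ, SZ)), mul(add(add(SZ, Z), Z), add(SSZ, mul(SZ, SZ))))))
  →8  S(S(add(mul(SZ, SZ), mul(add(add(SZ, Z), Z), add(SSZ, mul(SZ, SZ))))))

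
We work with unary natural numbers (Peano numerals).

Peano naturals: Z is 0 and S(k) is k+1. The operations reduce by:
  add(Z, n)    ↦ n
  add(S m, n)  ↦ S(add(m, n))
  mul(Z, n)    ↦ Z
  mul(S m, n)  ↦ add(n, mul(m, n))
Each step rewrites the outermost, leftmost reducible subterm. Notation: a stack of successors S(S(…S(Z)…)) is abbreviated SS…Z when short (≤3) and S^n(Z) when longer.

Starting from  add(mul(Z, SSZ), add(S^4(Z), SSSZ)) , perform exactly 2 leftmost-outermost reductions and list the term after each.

Answer: after 2 steps: add(S^4(Z), SSSZ)

Reduction:
  start: add(mul(Z, SSZ), add(S^4(Z), SSSZ))
  [1] add(Z, add(S^4(Z), SSSZ))
  [2] add(S^4(Z), SSSZ)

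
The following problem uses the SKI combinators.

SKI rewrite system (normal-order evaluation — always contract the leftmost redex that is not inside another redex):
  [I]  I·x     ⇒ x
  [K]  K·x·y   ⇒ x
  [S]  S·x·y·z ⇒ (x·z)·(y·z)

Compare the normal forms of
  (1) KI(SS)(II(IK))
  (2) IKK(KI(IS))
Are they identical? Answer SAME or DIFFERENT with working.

Term A:
  start: KI(SS)(II(IK))
  step 1: I(II(IK))
  step 2: II(IK)
  step 3: I(IK)
  step 4: IK
  step 5: K

Term B:
  start: IKK(KI(IS))
  step 1: KK(KI(IS))
  step 2: K

Answer: SAME — A ⇓ K, B ⇓ K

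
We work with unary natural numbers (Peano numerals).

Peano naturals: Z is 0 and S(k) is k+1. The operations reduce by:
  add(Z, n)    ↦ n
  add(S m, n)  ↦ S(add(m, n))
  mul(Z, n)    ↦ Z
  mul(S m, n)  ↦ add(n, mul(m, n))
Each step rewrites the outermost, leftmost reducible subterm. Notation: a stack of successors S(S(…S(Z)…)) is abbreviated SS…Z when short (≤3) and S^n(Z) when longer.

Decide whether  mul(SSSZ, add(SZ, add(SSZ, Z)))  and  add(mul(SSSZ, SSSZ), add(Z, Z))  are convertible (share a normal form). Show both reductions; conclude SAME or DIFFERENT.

Term A:
  start: mul(SSSZ, add(SZ, add(SSZ, Z)))
  →1  add(add(SZ, add(SSZ, Z)), mul(SSZ, add(SZ, add(SSZ, Z))))
  →2  add(S(add(Z, add(SSZ, Z))), mul(SSZ, add(SZ, add(SSZ, Z))))
  →3  S(add(add(Z, add(SSZ, Z)), mul(SSZ, add(SZ, add(SSZ, Z)))))
  →4  S(add(add(SSZ, Z), mul(SSZ, add(SZ, add(SSZ, Z)))))
  →5  S(add(S(add(SZ, Z)), mul(SSZ, add(SZ, add(SSZ, Z)))))
  →6  S(S(add(add(SZ, Z), mul(SSZ, add(SZ, add(SSZ, Z))))))
  →7  S(S(add(S(add(Z, Z)), mul(SSZ, add(SZ, add(SSZ, Z))))))
  →8  S(S(S(add(add(Z, Z), mul(SSZ, add(SZ, add(SSZ, Z)))))))
  →9  S(S(S(add(Z, mul(SSZ, add(SZ, add(SSZ, Z)))))))
  →10  S(S(S(mul(SSZ, add(SZ, add(SSZ, Z))))))
  →11  S(S(S(add(add(SZ, add(SSZ, Z)), mul(SZ, add(SZ, add(SSZ, Z)))))))
  →12  S(S(S(add(S(add(Z, add(SSZ, Z))), mul(SZ, add(SZ, add(SSZ, Z)))))))
  →13  S(S(S(S(add(add(Z, add(SSZ, Z)), mul(SZ, add(SZ, add(SSZ, Z))))))))
  →14  S(S(S(S(add(add(SSZ, Z), mul(SZ, add(SZ, add(SSZ, Z))))))))
  →15  S(S(S(S(add(S(add(SZ, Z)), mul(SZ, add(SZ, add(SSZ, Z))))))))
  →16  S(S(S(S(S(add(add(SZ, Z), mul(SZ, add(SZ, add(SSZ, Z)))))))))
  →17  S(S(S(S(S(add(S(add(Z, Z)), mul(SZ, add(SZ, add(SSZ, Z)))))))))
  →18  S(S(S(S(S(S(add(add(Z, Z), mul(SZ, add(SZ, add(SSZ, Z))))))))))
  →19  S(S(S(S(S(S(add(Z, mul(SZ, add(SZ, add(SSZ, Z))))))))))
  →20  S(S(S(S(S(S(mul(SZ, add(SZ, add(SSZ, Z)))))))))
  →21  S(S(S(S(S(S(add(add(SZ, add(SSZ, Z)), mul(Z, add(SZ, add(SSZ, Z))))))))))
  →22  S(S(S(S(S(S(add(S(add(Z, add(SSZ, Z))), mul(Z, add(SZ, add(SSZ, Z))))))))))
  →23  S(S(S(S(S(S(S(add(add(Z, add(SSZ, Z)), mul(Z, add(SZ, add(SSZ, Z)))))))))))
  →24  S(S(S(S(S(S(S(add(add(SSZ, Z), mul(Z, add(SZ, add(SSZ, Z)))))))))))
  →25  S(S(S(S(S(S(S(add(S(add(SZ, Z)), mul(Z, add(SZ, add(SSZ, Z)))))))))))
  →26  S(S(S(S(S(S(S(S(add(add(SZ, Z), mul(Z, add(SZ, add(SSZ, Z))))))))))))
  →27  S(S(S(S(S(S(S(S(add(S(add(Z, Z)), mul(Z, add(SZ, add(SSZ, Z))))))))))))
  →28  S(S(S(S(S(S(S(S(S(add(add(Z, Z), mul(Z, add(SZ, add(SSZ, Z)))))))))))))
  →29  S(S(S(S(S(S(S(S(S(add(Z, mul(Z, add(SZ, add(SSZ, Z)))))))))))))
  →30  S(S(S(S(S(S(S(S(S(mul(Z, add(SZ, add(SSZ, Z))))))))))))
  →31  S^9(Z)

Term B:
  start: add(mul(SSSZ, SSSZ), add(Z, Z))
  →1  add(add(SSSZ, mul(SSZ, SSSZ)), add(Z, Z))
  →2  add(S(add(SSZ, mul(SSZ, SSSZ))), add(Z, Z))
  →3  S(add(add(SSZ, mul(SSZ, SSSZ)), add(Z, Z)))
  →4  S(add(S(add(SZ, mul(SSZ, SSSZ))), add(Z, Z)))
  →5  S(S(add(add(SZ, mul(SSZ, SSSZ)), add(Z, Z))))
  →6  S(S(add(S(add(Z, mul(SSZ, SSSZ))), add(Z, Z))))
  →7  S(S(S(add(add(Z, mul(SSZ, SSSZ)), add(Z, Z)))))
  →8  S(S(S(add(mul(SSZ, SSSZ), add(Z, Z)))))
  →9  S(S(S(add(add(SSSZ, mul(SZ, SSSZ)), add(Z, Z)))))
  →10  S(S(S(add(S(add(SSZ, mul(SZ, SSSZ))), add(Z, Z)))))
  →11  S(S(S(S(add(add(SSZ, mul(SZ, SSSZ)), add(Z, Z))))))
  →12  S(S(S(S(add(S(add(SZ, mul(SZ, SSSZ))), add(Z, Z))))))
  →13  S(S(S(S(S(add(add(SZ, mul(SZ, SSSZ)), add(Z, Z)))))))
  →14  S(S(S(S(S(add(S(add(Z, mul(SZ, SSSZ))), add(Z, Z)))))))
  →15  S(S(S(S(S(S(add(add(Z, mul(SZ, SSSZ)), add(Z, Z))))))))
  →16  S(S(S(S(S(S(add(mul(SZ, SSSZ), add(Z, Z))))))))
  →17  S(S(S(S(S(S(add(add(SSSZ, mul(Z, SSSZ)), add(Z, Z))))))))
  →18  S(S(S(S(S(S(add(S(add(SSZ, mul(Z, SSSZ))), add(Z, Z))))))))
  →19  S(S(S(S(S(S(S(add(add(SSZ, mul(Z, SSSZ)), add(Z, Z)))))))))
  →20  S(S(S(S(S(S(S(add(S(add(SZ, mul(Z, SSSZ))), add(Z, Z)))))))))
  →21  S(S(S(S(S(S(S(S(add(add(SZ, mul(Z, SSSZ)), add(Z, Z))))))))))
  →22  S(S(S(S(S(S(S(S(add(S(add(Z, mul(Z, SSSZ))), add(Z, Z))))))))))
  →23  S(S(S(S(S(S(S(S(S(add(add(Z, mul(Z, SSSZ)), add(Z, Z)))))))))))
  →24  S(S(S(S(S(S(S(S(S(add(mul(Z, SSSZ), add(Z, Z)))))))))))
  →25  S(S(S(S(S(S(S(S(S(add(Z, add(Z, Z)))))))))))
  →26  S(S(S(S(S(S(S(S(S(add(Z, Z))))))))))
  →27  S^9(Z)

Answer: SAME — A ⇓ S^9(Z), B ⇓ S^9(Z)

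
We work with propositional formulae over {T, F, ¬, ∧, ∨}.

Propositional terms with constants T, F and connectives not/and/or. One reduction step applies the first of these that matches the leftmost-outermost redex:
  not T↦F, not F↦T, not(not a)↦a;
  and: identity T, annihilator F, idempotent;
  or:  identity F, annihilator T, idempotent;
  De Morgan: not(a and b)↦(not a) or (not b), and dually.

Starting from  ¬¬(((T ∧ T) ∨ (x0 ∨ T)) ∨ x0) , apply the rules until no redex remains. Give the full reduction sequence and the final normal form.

  start: ¬¬(((T ∧ T) ∨ (x0 ∨ T)) ∨ x0)
  →1  ((T ∧ T) ∨ (x0 ∨ T)) ∨ x0
  →2  (T ∨ (x0 ∨ T)) ∨ x0
  →3  T ∨ x0
  →4  T

Answer: normal form = T  (in 4 steps)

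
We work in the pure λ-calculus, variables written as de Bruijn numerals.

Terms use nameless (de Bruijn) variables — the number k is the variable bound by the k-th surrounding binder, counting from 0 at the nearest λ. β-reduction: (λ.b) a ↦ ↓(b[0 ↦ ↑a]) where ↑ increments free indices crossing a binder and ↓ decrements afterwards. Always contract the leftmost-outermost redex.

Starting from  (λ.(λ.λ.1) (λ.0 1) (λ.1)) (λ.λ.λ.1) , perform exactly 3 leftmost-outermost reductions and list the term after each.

Answer: after 3 steps: λ.0 (λ.λ.λ.1)

Derivation:
  start: (λ.(λ.λ.1) (λ.0 1) (λ.1)) (λ.λ.λ.1)
  step 1: (λ.λ.1) (λ.0 (λ.λ.λ.1)) (λ.λ.λ.λ.1)
  step 2: (λ.λ.0 (λ.λ.λ.1)) (λ.λ.λ.λ.1)
  step 3: λ.0 (λ.λ.λ.1)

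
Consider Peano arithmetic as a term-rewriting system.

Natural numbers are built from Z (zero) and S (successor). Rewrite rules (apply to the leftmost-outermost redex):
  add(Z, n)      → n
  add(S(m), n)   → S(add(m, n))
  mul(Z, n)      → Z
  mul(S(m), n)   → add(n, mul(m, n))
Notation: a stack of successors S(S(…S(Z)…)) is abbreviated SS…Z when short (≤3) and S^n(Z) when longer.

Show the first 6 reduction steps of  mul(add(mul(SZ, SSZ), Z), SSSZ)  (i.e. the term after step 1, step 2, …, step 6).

Answer: after 6 steps: S(S(add(SZ, mul(add(add(SZ, mul(Z, SSZ)), Z), SSSZ))))

Working:
  start: mul(add(mul(SZ, SSZ), Z), SSSZ)
  step 1: mul(add(add(SSZ, mul(Z, SSZ)), Z), SSSZ)
  step 2: mul(add(S(add(SZ, mul(Z, SSZ))), Z), SSSZ)
  step 3: mul(S(add(add(SZ, mul(Z, SSZ)), Z)), SSSZ)
  step 4: add(SSSZ, mul(add(add(SZ, mul(Z, SSZ)), Z), SSSZ))
  step 5: S(add(SSZ, mul(add(add(SZ, mul(Z, SSZ)), Z), SSSZ)))
  step 6: S(S(add(SZ, mul(add(add(SZ, mul(Z, SSZ)), Z), SSSZ))))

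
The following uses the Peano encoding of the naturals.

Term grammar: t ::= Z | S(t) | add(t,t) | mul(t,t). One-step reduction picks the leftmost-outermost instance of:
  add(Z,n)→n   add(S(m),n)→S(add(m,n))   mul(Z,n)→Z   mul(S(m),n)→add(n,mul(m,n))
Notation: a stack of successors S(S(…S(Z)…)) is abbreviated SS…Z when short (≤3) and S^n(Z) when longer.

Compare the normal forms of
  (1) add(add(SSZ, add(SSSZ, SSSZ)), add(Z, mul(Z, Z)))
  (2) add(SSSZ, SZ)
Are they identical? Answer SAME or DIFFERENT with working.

Answer: DIFFERENT — A ⇓ S^8(Z), B ⇓ S^4(Z)

Derivation:
Term A:
  start: add(add(SSZ, add(SSSZ, SSSZ)), add(Z, mul(Z, Z)))
  step 1: add(S(add(SZ, add(SSSZ, SSSZ))), add(Z, mul(Z, Z)))
  step 2: S(add(add(SZ, add(SSSZ, SSSZ)), add(Z, mul(Z, Z))))
  step 3: S(add(S(add(Z, add(SSSZ, SSSZ))), add(Z, mul(Z, Z))))
  step 4: S(S(add(add(Z, add(SSSZ, SSSZ)), add(Z, mul(Z, Z)))))
  step 5: S(S(add(add(SSSZ, SSSZ), add(Z, mul(Z, Z)))))
  step 6: S(S(add(S(add(SSZ, SSSZ)), add(Z, mul(Z, Z)))))
  step 7: S(S(S(add(add(SSZ, SSSZ), add(Z, mul(Z, Z))))))
  step 8: S(S(S(add(S(add(SZ, SSSZ)), add(Z, mul(Z, Z))))))
  step 9: S(S(S(S(add(add(SZ, SSSZ), add(Z, mul(Z, Z)))))))
  step 10: S(S(S(S(add(S(add(Z, SSSZ)), add(Z, mul(Z, Z)))))))
  step 11: S(S(S(S(S(add(add(Z, SSSZ), add(Z, mul(Z, Z))))))))
  step 12: S(S(S(S(S(add(SSSZ, add(Z, mul(Z, Z))))))))
  step 13: S(S(S(S(S(S(add(SSZ, add(Z, mul(Z, Z)))))))))
  step 14: S(S(S(S(S(S(S(add(SZ, add(Z, mul(Z, Z))))))))))
  step 15: S(S(S(S(S(S(S(S(add(Z, add(Z, mul(Z, Z)))))))))))
  step 16: S(S(S(S(S(S(S(S(add(Z, mul(Z, Z))))))))))
  step 17: S(S(S(S(S(S(S(S(mul(Z, Z)))))))))
  step 18: S^8(Z)

Term B:
  start: add(SSSZ, SZ)
  step 1: S(add(SSZ, SZ))
  step 2: S(S(add(SZ, SZ)))
  step 3: S(S(S(add(Z, SZ))))
  step 4: S^4(Z)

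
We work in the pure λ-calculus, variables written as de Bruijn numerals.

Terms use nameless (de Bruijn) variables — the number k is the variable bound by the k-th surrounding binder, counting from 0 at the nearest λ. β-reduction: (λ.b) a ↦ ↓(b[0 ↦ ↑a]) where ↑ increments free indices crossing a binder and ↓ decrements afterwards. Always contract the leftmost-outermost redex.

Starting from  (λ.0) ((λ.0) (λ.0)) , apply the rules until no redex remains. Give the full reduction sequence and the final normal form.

  start: (λ.0) ((λ.0) (λ.0))
  [1] (λ.0) (λ.0)
  [2] λ.0

Answer: normal form = λ.0  (in 2 steps)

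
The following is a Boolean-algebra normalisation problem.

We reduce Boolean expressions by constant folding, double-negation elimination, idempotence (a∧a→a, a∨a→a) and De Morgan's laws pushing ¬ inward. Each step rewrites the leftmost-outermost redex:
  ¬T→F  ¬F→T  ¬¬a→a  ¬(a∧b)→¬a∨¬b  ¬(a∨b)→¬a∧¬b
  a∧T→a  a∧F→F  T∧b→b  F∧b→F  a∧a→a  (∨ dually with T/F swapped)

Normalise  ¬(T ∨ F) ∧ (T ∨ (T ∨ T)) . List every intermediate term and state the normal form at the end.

Answer: normal form = F  (in 4 steps)

Reduction:
  start: ¬(T ∨ F) ∧ (T ∨ (T ∨ T))
  [1] (¬T ∧ ¬F) ∧ (T ∨ (T ∨ T))
  [2] (F ∧ ¬F) ∧ (T ∨ (T ∨ T))
  [3] F ∧ (T ∨ (T ∨ T))
  [4] F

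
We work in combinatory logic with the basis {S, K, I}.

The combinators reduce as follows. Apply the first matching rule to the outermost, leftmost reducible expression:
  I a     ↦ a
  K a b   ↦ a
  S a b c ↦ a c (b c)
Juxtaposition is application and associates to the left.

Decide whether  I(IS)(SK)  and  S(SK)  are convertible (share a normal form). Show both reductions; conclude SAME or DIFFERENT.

Term A:
  start: I(IS)(SK)
  [1] IS(SK)
  [2] S(SK)

Term B:
  start: S(SK)

Answer: SAME — A ⇓ S(SK), B ⇓ S(SK)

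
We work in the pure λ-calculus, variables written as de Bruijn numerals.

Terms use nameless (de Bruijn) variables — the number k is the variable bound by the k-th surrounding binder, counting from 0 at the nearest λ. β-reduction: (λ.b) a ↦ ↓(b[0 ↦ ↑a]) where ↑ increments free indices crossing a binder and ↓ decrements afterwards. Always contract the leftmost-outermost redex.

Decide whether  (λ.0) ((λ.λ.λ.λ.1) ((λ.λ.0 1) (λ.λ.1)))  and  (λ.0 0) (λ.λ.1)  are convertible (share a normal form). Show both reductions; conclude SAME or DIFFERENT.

Answer: SAME — A ⇓ λ.λ.λ.1, B ⇓ λ.λ.λ.1

Reduction:
Term A:
  start: (λ.0) ((λ.λ.λ.λ.1) ((λ.λ.0 1) (λ.λ.1)))
  step 1: (λ.λ.λ.λ.1) ((λ.λ.0 1) (λ.λ.1))
  step 2: λ.λ.λ.1

Term B:
  start: (λ.0 0) (λ.λ.1)
  step 1: (λ.λ.1) (λ.λ.1)
  step 2: λ.λ.λ.1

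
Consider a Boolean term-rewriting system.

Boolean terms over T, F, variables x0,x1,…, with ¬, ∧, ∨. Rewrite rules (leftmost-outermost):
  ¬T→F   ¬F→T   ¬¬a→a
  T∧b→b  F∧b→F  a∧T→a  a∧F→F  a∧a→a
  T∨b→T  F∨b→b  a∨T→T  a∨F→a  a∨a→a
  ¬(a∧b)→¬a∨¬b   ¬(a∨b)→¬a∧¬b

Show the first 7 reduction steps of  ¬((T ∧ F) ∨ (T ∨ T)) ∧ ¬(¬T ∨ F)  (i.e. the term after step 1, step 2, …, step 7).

  start: ¬((T ∧ F) ∨ (T ∨ T)) ∧ ¬(¬T ∨ F)
  step 1: (¬(T ∧ F) ∧ ¬(T ∨ T)) ∧ ¬(¬T ∨ F)
  step 2: ((¬T ∨ ¬F) ∧ ¬(T ∨ T)) ∧ ¬(¬T ∨ F)
  step 3: ((F ∨ ¬F) ∧ ¬(T ∨ T)) ∧ ¬(¬T ∨ F)
  step 4: (¬F ∧ ¬(T ∨ T)) ∧ ¬(¬T ∨ F)
  step 5: (T ∧ ¬(T ∨ T)) ∧ ¬(¬T ∨ F)
  step 6: ¬(T ∨ T) ∧ ¬(¬T ∨ F)
  step 7: (¬T ∧ ¬T) ∧ ¬(¬T ∨ F)

Answer: after 7 steps: (¬T ∧ ¬T) ∧ ¬(¬T ∨ F)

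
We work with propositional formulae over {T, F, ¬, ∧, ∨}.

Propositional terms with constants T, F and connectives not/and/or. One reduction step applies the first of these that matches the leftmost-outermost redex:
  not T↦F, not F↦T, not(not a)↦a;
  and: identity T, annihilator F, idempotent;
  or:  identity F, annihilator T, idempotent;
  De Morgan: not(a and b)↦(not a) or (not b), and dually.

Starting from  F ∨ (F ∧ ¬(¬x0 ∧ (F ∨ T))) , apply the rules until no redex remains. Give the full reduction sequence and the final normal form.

  start: F ∨ (F ∧ ¬(¬x0 ∧ (F ∨ T)))
  [1] F ∧ ¬(¬x0 ∧ (F ∨ T))
  [2] F

Answer: normal form = F  (in 2 steps)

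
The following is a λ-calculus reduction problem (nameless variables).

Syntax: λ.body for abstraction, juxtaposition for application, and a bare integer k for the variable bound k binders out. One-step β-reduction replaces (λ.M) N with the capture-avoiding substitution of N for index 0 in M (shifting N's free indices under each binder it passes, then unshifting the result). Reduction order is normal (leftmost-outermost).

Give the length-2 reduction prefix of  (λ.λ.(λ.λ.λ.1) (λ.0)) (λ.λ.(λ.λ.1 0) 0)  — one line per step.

Answer: after 2 steps: λ.λ.λ.1

Working:
  start: (λ.λ.(λ.λ.λ.1) (λ.0)) (λ.λ.(λ.λ.1 0) 0)
  →1  λ.(λ.λ.λ.1) (λ.0)
  →2  λ.λ.λ.1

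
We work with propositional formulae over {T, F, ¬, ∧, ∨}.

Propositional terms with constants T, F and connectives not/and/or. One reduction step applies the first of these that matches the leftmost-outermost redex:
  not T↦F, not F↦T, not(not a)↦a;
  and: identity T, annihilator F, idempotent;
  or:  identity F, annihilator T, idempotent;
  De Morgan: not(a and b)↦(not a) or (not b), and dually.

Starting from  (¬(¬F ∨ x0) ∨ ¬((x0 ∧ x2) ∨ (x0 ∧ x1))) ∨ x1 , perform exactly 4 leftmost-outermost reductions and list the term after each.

  start: (¬(¬F ∨ x0) ∨ ¬((x0 ∧ x2) ∨ (x0 ∧ x1))) ∨ x1
  →1  ((¬¬F ∧ ¬x0) ∨ ¬((x0 ∧ x2) ∨ (x0 ∧ x1))) ∨ x1
  →2  ((F ∧ ¬x0) ∨ ¬((x0 ∧ x2) ∨ (x0 ∧ x1))) ∨ x1
  →3  (F ∨ ¬((x0 ∧ x2) ∨ (x0 ∧ x1))) ∨ x1
  →4  ¬((x0 ∧ x2) ∨ (x0 ∧ x1)) ∨ x1

Answer: after 4 steps: ¬((x0 ∧ x2) ∨ (x0 ∧ x1)) ∨ x1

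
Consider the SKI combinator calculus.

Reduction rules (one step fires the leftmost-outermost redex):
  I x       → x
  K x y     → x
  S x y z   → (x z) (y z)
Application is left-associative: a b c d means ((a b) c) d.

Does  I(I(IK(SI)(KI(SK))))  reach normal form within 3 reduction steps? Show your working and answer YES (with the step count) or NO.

  start: I(I(IK(SI)(KI(SK))))
  step 1: I(IK(SI)(KI(SK)))
  step 2: IK(SI)(KI(SK))
  step 3: K(SI)(KI(SK))

Answer: NO — after 3 steps the term is K(SI)(KI(SK)), not yet normal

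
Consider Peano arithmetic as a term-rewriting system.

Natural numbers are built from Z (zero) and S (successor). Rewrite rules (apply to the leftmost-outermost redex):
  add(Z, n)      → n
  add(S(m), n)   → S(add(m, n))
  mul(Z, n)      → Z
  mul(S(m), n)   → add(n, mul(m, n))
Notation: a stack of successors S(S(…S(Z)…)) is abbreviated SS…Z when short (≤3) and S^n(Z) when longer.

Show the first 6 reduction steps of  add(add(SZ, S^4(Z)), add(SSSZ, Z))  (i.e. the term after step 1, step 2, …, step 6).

Answer: after 6 steps: S(S(S(S(add(SZ, add(SSSZ, Z))))))

Derivation:
  start: add(add(SZ, S^4(Z)), add(SSSZ, Z))
  [1] add(S(add(Z, S^4(Z))), add(SSSZ, Z))
  [2] S(add(add(Z, S^4(Z)), add(SSSZ, Z)))
  [3] S(add(S^4(Z), add(SSSZ, Z)))
  [4] S(S(add(SSSZ, add(SSSZ, Z))))
  [5] S(S(S(add(SSZ, add(SSSZ, Z)))))
  [6] S(S(S(S(add(SZ, add(SSSZ, Z))))))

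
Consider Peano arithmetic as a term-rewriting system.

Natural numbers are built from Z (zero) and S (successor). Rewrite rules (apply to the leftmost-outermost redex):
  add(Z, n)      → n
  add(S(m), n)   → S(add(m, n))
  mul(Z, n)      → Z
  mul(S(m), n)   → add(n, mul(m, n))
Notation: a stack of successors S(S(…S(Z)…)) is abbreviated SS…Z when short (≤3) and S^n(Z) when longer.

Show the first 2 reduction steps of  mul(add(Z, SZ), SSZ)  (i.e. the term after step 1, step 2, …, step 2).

  start: mul(add(Z, SZ), SSZ)
  [1] mul(SZ, SSZ)
  [2] add(SSZ, mul(Z, SSZ))

Answer: after 2 steps: add(SSZ, mul(Z, SSZ))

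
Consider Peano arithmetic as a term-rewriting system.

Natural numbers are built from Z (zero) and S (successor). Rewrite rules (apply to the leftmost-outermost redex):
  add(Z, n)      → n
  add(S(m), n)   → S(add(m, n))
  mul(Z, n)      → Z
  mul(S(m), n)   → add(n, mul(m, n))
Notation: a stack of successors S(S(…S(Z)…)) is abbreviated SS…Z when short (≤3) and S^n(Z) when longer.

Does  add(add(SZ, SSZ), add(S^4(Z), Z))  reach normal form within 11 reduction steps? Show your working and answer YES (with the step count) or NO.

Answer: YES — reaches normal form S^7(Z) in 11 ≤ 11 steps

Derivation:
  start: add(add(SZ, SSZ), add(S^4(Z), Z))
  step 1: add(S(add(Z, SSZ)), add(S^4(Z), Z))
  step 2: S(add(add(Z, SSZ), add(S^4(Z), Z)))
  step 3: S(add(SSZ, add(S^4(Z), Z)))
  step 4: S(S(add(SZ, add(S^4(Z), Z))))
  step 5: S(S(S(add(Z, add(S^4(Z), Z)))))
  step 6: S(S(S(add(S^4(Z), Z))))
  step 7: S(S(S(S(add(SSSZ, Z)))))
  step 8: S(S(S(S(S(add(SSZ, Z))))))
  step 9: S(S(S(S(S(S(add(SZ, Z)))))))
  step 10: S(S(S(S(S(S(S(add(Z, Z))))))))
  step 11: S^7(Z)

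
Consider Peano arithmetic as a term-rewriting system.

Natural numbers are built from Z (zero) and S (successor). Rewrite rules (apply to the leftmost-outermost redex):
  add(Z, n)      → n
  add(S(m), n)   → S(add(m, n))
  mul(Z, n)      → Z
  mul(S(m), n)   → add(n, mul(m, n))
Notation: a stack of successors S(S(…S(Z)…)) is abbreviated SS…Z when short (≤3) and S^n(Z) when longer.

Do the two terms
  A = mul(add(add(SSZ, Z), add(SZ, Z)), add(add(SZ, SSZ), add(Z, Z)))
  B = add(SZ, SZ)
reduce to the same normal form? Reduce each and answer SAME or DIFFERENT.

Answer: DIFFERENT — A ⇓ S^9(Z), B ⇓ SSZ

Working:
Term A:
  start: mul(add(add(SSZ, Z), add(SZ, Z)), add(add(SZ, SSZ), add(Z, Z)))
  step 1: mul(add(S(add(SZ, Z)), add(SZ, Z)), add(add(SZ, SSZ), add(Z, Z)))
  step 2: mul(S(add(add(SZ, Z), add(SZ, Z))), add(add(SZ, SSZ), add(Z, Z)))
  step 3: add(add(add(SZ, SSZ), add(Z, Z)), mul(add(add(SZ, Z), add(SZ, Z)), add(add(SZ, SSZ), add(Z, Z))))
  step 4: add(add(S(add(Z, SSZ)), add(Z, Z)), mul(add(add(SZ, Z), add(SZ, Z)), add(add(SZ, SSZ), add(Z, Z))))
  step 5: add(S(add(add(Z, SSZ), add(Z, Z))), mul(add(add(SZ, Z), add(SZ, Z)), add(add(SZ, SSZ), add(Z, Z))))
  step 6: S(add(add(add(Z, SSZ), add(Z, Z)), mul(add(add(SZ, Z), add(SZ, Z)), add(add(SZ, SSZ), add(Z, Z)))))
  step 7: S(add(add(SSZ, add(Z, Z)), mul(add(add(SZ, Z), add(SZ, Z)), add(add(SZ, SSZ), add(Z, Z)))))
  step 8: S(add(S(add(SZ, add(Z, Z))), mul(add(add(SZ, Z), add(SZ, Z)), add(add(SZ, SSZ), add(Z, Z)))))
  step 9: S(S(add(add(SZ, add(Z, Z)), mul(add(add(SZ, Z), add(SZ, Z)), add(add(SZ, SSZ), add(Z, Z))))))
  step 10: S(S(add(S(add(Z, add(Z, Z))), mul(add(add(SZ, Z), add(SZ, Z)), add(add(SZ, SSZ), add(Z, Z))))))
  step 11: S(S(S(add(add(Z, add(Z, Z)), mul(add(add(SZ, Z), add(SZ, Z)), add(add(SZ, SSZ), add(Z, Z)))))))
  step 12: S(S(S(add(add(Z, Z), mul(add(add(SZ, Z), add(SZ, Z)), add(add(SZ, SSZ), add(Z, Z)))))))
  step 13: S(S(S(add(Z, mul(add(add(SZ, Z), add(SZ, Z)), add(add(SZ, SSZ), add(Z, Z)))))))
  step 14: S(S(S(mul(add(add(SZ, Z), add(SZ, Z)), add(add(SZ, SSZ), add(Z, Z))))))
  step 15: S(S(S(mul(add(S(add(Z, Z)), add(SZ, Z)), add(add(SZ, SSZ), add(Z, Z))))))
  step 16: S(S(S(mul(S(add(add(Z, Z), add(SZ, Z))), add(add(SZ, SSZ), add(Z, Z))))))
  step 17: S(S(S(add(add(add(SZ, SSZ), add(Z, Z)), mul(add(add(Z, Z), add(SZ, Z)), add(add(SZ, SSZ), add(Z, Z)))))))
  step 18: S(S(S(add(add(S(add(Z, SSZ)), add(Z, Z)), mul(add(add(Z, Z), add(SZ, Z)), add(add(SZ, SSZ), add(Z, Z)))))))
  step 19: S(S(S(add(S(add(add(Z, SSZ), add(Z, Z))), mul(add(add(Z, Z), add(SZ, Z)), add(add(SZ, SSZ), add(Z, Z)))))))
  step 20: S(S(S(S(add(add(add(Z, SSZ), add(Z, Z)), mul(add(add(Z, Z), add(SZ, Z)), add(add(SZ, SSZ), add(Z, Z))))))))
  step 21: S(S(S(S(add(add(SSZ, add(Z, Z)), mul(add(add(Z, Z), add(SZ, Z)), add(add(SZ, SSZ), add(Z, Z))))))))
  step 22: S(S(S(S(add(S(add(SZ, add(Z, Z))), mul(add(add(Z, Z), add(SZ, Z)), add(add(SZ, SSZ), add(Z, Z))))))))
  step 23: S(S(S(S(S(add(add(SZ, add(Z, Z)), mul(add(add(Z, Z), add(SZ, Z)), add(add(SZ, SSZ), add(Z, Z)))))))))
  step 24: S(S(S(S(S(add(S(add(Z, add(Z, Z))), mul(add(add(Z, Z), add(SZ, Z)), add(add(SZ, SSZ), add(Z, Z)))))))))
  step 25: S(S(S(S(S(S(add(add(Z, add(Z, Z)), mul(add(add(Z, Z), add(SZ, Z)), add(add(SZ, SSZ), add(Z, Z))))))))))
  step 26: S(S(S(S(S(S(add(add(Z, Z), mul(add(add(Z, Z), add(SZ, Z)), add(add(SZ, SSZ), add(Z, Z))))))))))
  step 27: S(S(S(S(S(S(add(Z, mul(add(add(Z, Z), add(SZ, Z)), add(add(SZ, SSZ), add(Z, Z))))))))))
  step 28: S(S(S(S(S(S(mul(add(add(Z, Z), add(SZ, Z)), add(add(SZ, SSZ), add(Z, Z)))))))))
  step 29: S(S(S(S(S(S(mul(add(Z, add(SZ, Z)), add(add(SZ, SSZ), add(Z, Z)))))))))
  step 30: S(S(S(S(S(S(mul(add(SZ, Z), add(add(SZ, SSZ), add(Z, Z)))))))))
  step 31: S(S(S(S(S(S(mul(S(add(Z, Z)), add(add(SZ, SSZ), add(Z, Z)))))))))
  step 32: S(S(S(S(S(S(add(add(add(SZ, SSZ), add(Z, Z)), mul(add(Z, Z), add(add(SZ, SSZ), add(Z, Z))))))))))
  step 33: S(S(S(S(S(S(add(add(S(add(Z, SSZ)), add(Z, Z)), mul(add(Z, Z), add(add(SZ, SSZ), add(Z, Z))))))))))
  step 34: S(S(S(S(S(S(add(S(add(add(Z, SSZ), add(Z, Z))), mul(add(Z, Z), add(add(SZ, SSZ), add(Z, Z))))))))))
  step 35: S(S(S(S(S(S(S(add(add(add(Z, SSZ), add(Z, Z)), mul(add(Z, Z), add(add(SZ, SSZ), add(Z, Z)))))))))))
  step 36: S(S(S(S(S(S(S(add(add(SSZ, add(Z, Z)), mul(add(Z, Z), add(add(SZ, SSZ), add(Z, Z)))))))))))
  step 37: S(S(S(S(S(S(S(add(S(add(SZ, add(Z, Z))), mul(add(Z, Z), add(add(SZ, SSZ), add(Z, Z)))))))))))
  step 38: S(S(S(S(S(S(S(S(add(add(SZ, add(Z, Z)), mul(add(Z, Z), add(add(SZ, SSZ), add(Z, Z))))))))))))
  step 39: S(S(S(S(S(S(S(S(add(S(add(Z, add(Z, Z))), mul(add(Z, Z), add(add(SZ, SSZ), add(Z, Z))))))))))))
  step 40: S(S(S(S(S(S(S(S(S(add(add(Z, add(Z, Z)), mul(add(Z, Z), add(add(SZ, SSZ), add(Z, Z)))))))))))))
  step 41: S(S(S(S(S(S(S(S(S(add(add(Z, Z), mul(add(Z, Z), add(add(SZ, SSZ), add(Z, Z)))))))))))))
  step 42: S(S(S(S(S(S(S(S(S(add(Z, mul(add(Z, Z), add(add(SZ, SSZ), add(Z, Z)))))))))))))
  step 43: S(S(S(S(S(S(S(S(S(mul(add(Z, Z), add(add(SZ, SSZ), add(Z, Z))))))))))))
  step 44: S(S(S(S(S(S(S(S(S(mul(Z, add(add(SZ, SSZ), add(Z, Z))))))))))))
  step 45: S^9(Z)

Term B:
  start: add(SZ, SZ)
  step 1: S(add(Z, SZ))
  step 2: SSZ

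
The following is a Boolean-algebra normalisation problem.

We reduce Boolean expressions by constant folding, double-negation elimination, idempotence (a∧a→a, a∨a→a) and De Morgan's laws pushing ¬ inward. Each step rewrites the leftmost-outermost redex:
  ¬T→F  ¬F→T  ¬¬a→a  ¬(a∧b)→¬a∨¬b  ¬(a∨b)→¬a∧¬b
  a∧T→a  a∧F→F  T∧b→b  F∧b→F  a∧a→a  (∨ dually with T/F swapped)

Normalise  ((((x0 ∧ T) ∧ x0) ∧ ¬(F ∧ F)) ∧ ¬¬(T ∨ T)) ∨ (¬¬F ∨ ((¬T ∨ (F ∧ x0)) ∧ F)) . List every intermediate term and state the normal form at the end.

Answer: normal form = x0  (in 13 steps)

Reduction:
  start: ((((x0 ∧ T) ∧ x0) ∧ ¬(F ∧ F)) ∧ ¬¬(T ∨ T)) ∨ (¬¬F ∨ ((¬T ∨ (F ∧ x0)) ∧ F))
  →1  (((x0 ∧ x0) ∧ ¬(F ∧ F)) ∧ ¬¬(T ∨ T)) ∨ (¬¬F ∨ ((¬T ∨ (F ∧ x0)) ∧ F))
  →2  ((x0 ∧ ¬(F ∧ F)) ∧ ¬¬(T ∨ T)) ∨ (¬¬F ∨ ((¬T ∨ (F ∧ x0)) ∧ F))
  →3  ((x0 ∧ (¬F ∨ ¬F)) ∧ ¬¬(T ∨ T)) ∨ (¬¬F ∨ ((¬T ∨ (F ∧ x0)) ∧ F))
  →4  ((x0 ∧ ¬F) ∧ ¬¬(T ∨ T)) ∨ (¬¬F ∨ ((¬T ∨ (F ∧ x0)) ∧ F))
  →5  ((x0 ∧ T) ∧ ¬¬(T ∨ T)) ∨ (¬¬F ∨ ((¬T ∨ (F ∧ x0)) ∧ F))
  →6  (x0 ∧ ¬¬(T ∨ T)) ∨ (¬¬F ∨ ((¬T ∨ (F ∧ x0)) ∧ F))
  →7  (x0 ∧ (T ∨ T)) ∨ (¬¬F ∨ ((¬T ∨ (F ∧ x0)) ∧ F))
  →8  (x0 ∧ T) ∨ (¬¬F ∨ ((¬T ∨ (F ∧ x0)) ∧ F))
  →9  x0 ∨ (¬¬F ∨ ((¬T ∨ (F ∧ x0)) ∧ F))
  →10  x0 ∨ (F ∨ ((¬T ∨ (F ∧ x0)) ∧ F))
  →11  x0 ∨ ((¬T ∨ (F ∧ x0)) ∧ F)
  →12  x0 ∨ F
  →13  x0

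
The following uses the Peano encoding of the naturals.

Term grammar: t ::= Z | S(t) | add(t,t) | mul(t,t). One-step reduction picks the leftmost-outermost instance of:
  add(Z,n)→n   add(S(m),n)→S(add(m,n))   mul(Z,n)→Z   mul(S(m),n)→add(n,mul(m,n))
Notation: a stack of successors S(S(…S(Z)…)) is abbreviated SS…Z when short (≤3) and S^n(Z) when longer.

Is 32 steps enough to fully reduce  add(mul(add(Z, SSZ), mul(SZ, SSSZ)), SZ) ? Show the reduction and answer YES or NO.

Answer: YES — reaches normal form S^7(Z) in 31 ≤ 32 steps

Reduction:
  start: add(mul(add(Z, SSZ), mul(SZ, SSSZ)), SZ)
  →1  add(mul(SSZ, mul(SZ, SSSZ)), SZ)
  →2  add(add(mul(SZ, SSSZ), mul(SZ, mul(SZ, SSSZ))), SZ)
  →3  add(add(add(SSSZ, mul(Z, SSSZ)), mul(SZ, mul(SZ, SSSZ))), SZ)
  →4  add(add(S(add(SSZ, mul(Z, SSSZ))), mul(SZ, mul(SZ, SSSZ))), SZ)
  →5  add(S(add(add(SSZ, mul(Z, SSSZ)), mul(SZ, mul(SZ, SSSZ)))), SZ)
  →6  S(add(add(add(SSZ, mul(Z, SSSZ)), mul(SZ, mul(SZ, SSSZ))), SZ))
  →7  S(add(add(S(add(SZ, mul(Z, SSSZ))), mul(SZ, mul(SZ, SSSZ))), SZ))
  →8  S(add(S(add(add(SZ, mul(Z, SSSZ)), mul(SZ, mul(SZ, SSSZ)))), SZ))
  →9  S(S(add(add(add(SZ, mul(Z, SSSZ)), mul(SZ, mul(SZ, SSSZ))), SZ)))
  →10  S(S(add(add(S(add(Z, mul(Z, SSSZ))), mul(SZ, mul(SZ, SSSZ))), SZ)))
  →11  S(S(add(S(add(add(Z, mul(Z, SSSZ)), mul(SZ, mul(SZ, SSSZ)))), SZ)))
  →12  S(S(S(add(add(add(Z, mul(Z, SSSZ)), mul(SZ, mul(SZ, SSSZ))), SZ))))
  →13  S(S(S(add(add(mul(Z, SSSZ), mul(SZ, mul(SZ, SSSZ))), SZ))))
  →14  S(S(S(add(add(Z, mul(SZ, mul(SZ, SSSZ))), SZ))))
  →15  S(S(S(add(mul(SZ, mul(SZ, SSSZ)), SZ))))
  →16  S(S(S(add(add(mul(SZ, SSSZ), mul(Z, mul(SZ, SSSZ))), SZ))))
  →17  S(S(S(add(add(add(SSSZ, mul(Z, SSSZ)), mul(Z, mul(SZ, SSSZ))), SZ))))
  →18  S(S(S(add(add(S(add(SSZ, mul(Z, SSSZ))), mul(Z, mul(SZ, SSSZ))), SZ))))
  →19  S(S(S(add(S(add(add(SSZ, mul(Z, SSSZ)), mul(Z, mul(SZ, SSSZ)))), SZ))))
  →20  S(S(S(S(add(add(add(SSZ, mul(Z, SSSZ)), mul(Z, mul(SZ, SSSZ))), SZ)))))
  →21  S(S(S(S(add(add(S(add(SZ, mul(Z, SSSZ))), mul(Z, mul(SZ, SSSZ))), SZ)))))
  →22  S(S(S(S(add(S(add(add(SZ, mul(Z, SSSZ)), mul(Z, mul(SZ, SSSZ)))), SZ)))))
  →23  S(S(S(S(S(add(add(add(SZ, mul(Z, SSSZ)), mul(Z, mul(SZ, SSSZ))), SZ))))))
  →24  S(S(S(S(S(add(add(S(add(Z, mul(Z, SSSZ))), mul(Z, mul(SZ, SSSZ))), SZ))))))
  →25  S(S(S(S(S(add(S(add(add(Z, mul(Z, SSSZ)), mul(Z, mul(SZ, SSSZ)))), SZ))))))
  →26  S(S(S(S(S(S(add(add(add(Z, mul(Z, SSSZ)), mul(Z, mul(SZ, SSSZ))), SZ)))))))
  →27  S(S(S(S(S(S(add(add(mul(Z, SSSZ), mul(Z, mul(SZ, SSSZ))), SZ)))))))
  →28  S(S(S(S(S(S(add(add(Z, mul(Z, mul(SZ, SSSZ))), SZ)))))))
  →29  S(S(S(S(S(S(add(mul(Z, mul(SZ, SSSZ)), SZ)))))))
  →30  S(S(S(S(S(S(add(Z, SZ)))))))
  →31  S^7(Z)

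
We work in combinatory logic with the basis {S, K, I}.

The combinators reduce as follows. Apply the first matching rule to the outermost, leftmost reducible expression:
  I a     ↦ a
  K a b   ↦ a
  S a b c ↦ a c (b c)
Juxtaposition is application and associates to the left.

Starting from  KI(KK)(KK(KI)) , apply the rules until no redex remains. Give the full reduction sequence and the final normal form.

  start: KI(KK)(KK(KI))
  step 1: I(KK(KI))
  step 2: KK(KI)
  step 3: K

Answer: normal form = K  (in 3 steps)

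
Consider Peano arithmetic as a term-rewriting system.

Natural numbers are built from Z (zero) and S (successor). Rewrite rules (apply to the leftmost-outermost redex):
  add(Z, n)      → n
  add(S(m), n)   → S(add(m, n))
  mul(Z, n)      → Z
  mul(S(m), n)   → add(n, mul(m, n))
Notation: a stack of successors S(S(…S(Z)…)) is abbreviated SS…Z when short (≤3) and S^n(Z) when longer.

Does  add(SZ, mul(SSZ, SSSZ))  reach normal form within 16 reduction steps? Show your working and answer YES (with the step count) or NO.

  start: add(SZ, mul(SSZ, SSSZ))
  →1  S(add(Z, mul(SSZ, SSSZ)))
  →2  S(mul(SSZ, SSSZ))
  →3  S(add(SSSZ, mul(SZ, SSSZ)))
  →4  S(S(add(SSZ, mul(SZ, SSSZ))))
  →5  S(S(S(add(SZ, mul(SZ, SSSZ)))))
  →6  S(S(S(S(add(Z, mul(SZ, SSSZ))))))
  →7  S(S(S(S(mul(SZ, SSSZ)))))
  →8  S(S(S(S(add(SSSZ, mul(Z, SSSZ))))))
  →9  S(S(S(S(S(add(SSZ, mul(Z, SSSZ)))))))
  →10  S(S(S(S(S(S(add(SZ, mul(Z, SSSZ))))))))
  →11  S(S(S(S(S(S(S(add(Z, mul(Z, SSSZ)))))))))
  →12  S(S(S(S(S(S(S(mul(Z, SSSZ))))))))
  →13  S^7(Z)

Answer: YES — reaches normal form S^7(Z) in 13 ≤ 16 steps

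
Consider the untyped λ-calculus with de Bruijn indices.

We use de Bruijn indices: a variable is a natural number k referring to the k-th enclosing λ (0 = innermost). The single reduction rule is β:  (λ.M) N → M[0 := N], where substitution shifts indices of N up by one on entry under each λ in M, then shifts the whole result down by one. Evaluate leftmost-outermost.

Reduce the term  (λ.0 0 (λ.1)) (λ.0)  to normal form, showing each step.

Answer: normal form = λ.λ.0  (in 3 steps)

Derivation:
  start: (λ.0 0 (λ.1)) (λ.0)
  step 1: (λ.0) (λ.0) (λ.λ.0)
  step 2: (λ.0) (λ.λ.0)
  step 3: λ.λ.0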